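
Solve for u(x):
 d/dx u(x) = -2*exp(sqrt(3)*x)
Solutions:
 u(x) = C1 - 2*sqrt(3)*exp(sqrt(3)*x)/3


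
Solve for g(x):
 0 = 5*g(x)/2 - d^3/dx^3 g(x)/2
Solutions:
 g(x) = C3*exp(5^(1/3)*x) + (C1*sin(sqrt(3)*5^(1/3)*x/2) + C2*cos(sqrt(3)*5^(1/3)*x/2))*exp(-5^(1/3)*x/2)


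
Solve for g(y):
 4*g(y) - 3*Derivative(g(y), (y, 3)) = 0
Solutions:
 g(y) = C3*exp(6^(2/3)*y/3) + (C1*sin(2^(2/3)*3^(1/6)*y/2) + C2*cos(2^(2/3)*3^(1/6)*y/2))*exp(-6^(2/3)*y/6)


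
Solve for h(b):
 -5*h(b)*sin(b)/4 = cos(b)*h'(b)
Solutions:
 h(b) = C1*cos(b)^(5/4)


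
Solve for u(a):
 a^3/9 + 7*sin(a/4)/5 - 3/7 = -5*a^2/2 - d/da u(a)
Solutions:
 u(a) = C1 - a^4/36 - 5*a^3/6 + 3*a/7 + 28*cos(a/4)/5


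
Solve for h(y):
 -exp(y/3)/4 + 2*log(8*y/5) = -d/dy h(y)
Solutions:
 h(y) = C1 - 2*y*log(y) + 2*y*(-3*log(2) + 1 + log(5)) + 3*exp(y/3)/4


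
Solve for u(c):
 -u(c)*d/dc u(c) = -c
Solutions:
 u(c) = -sqrt(C1 + c^2)
 u(c) = sqrt(C1 + c^2)


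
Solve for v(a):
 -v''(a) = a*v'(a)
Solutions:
 v(a) = C1 + C2*erf(sqrt(2)*a/2)


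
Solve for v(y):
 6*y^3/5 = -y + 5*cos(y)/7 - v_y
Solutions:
 v(y) = C1 - 3*y^4/10 - y^2/2 + 5*sin(y)/7


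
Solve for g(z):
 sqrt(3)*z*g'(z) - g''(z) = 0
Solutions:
 g(z) = C1 + C2*erfi(sqrt(2)*3^(1/4)*z/2)


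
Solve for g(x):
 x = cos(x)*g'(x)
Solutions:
 g(x) = C1 + Integral(x/cos(x), x)


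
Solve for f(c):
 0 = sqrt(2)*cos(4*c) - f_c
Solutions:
 f(c) = C1 + sqrt(2)*sin(4*c)/4


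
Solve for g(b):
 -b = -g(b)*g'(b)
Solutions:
 g(b) = -sqrt(C1 + b^2)
 g(b) = sqrt(C1 + b^2)


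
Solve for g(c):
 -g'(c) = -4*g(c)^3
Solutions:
 g(c) = -sqrt(2)*sqrt(-1/(C1 + 4*c))/2
 g(c) = sqrt(2)*sqrt(-1/(C1 + 4*c))/2


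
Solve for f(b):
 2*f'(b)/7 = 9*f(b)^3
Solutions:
 f(b) = -sqrt(-1/(C1 + 63*b))
 f(b) = sqrt(-1/(C1 + 63*b))


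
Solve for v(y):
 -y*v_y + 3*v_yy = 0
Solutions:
 v(y) = C1 + C2*erfi(sqrt(6)*y/6)


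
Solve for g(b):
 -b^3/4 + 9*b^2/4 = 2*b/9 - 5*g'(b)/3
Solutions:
 g(b) = C1 + 3*b^4/80 - 9*b^3/20 + b^2/15


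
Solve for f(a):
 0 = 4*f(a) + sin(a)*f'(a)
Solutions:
 f(a) = C1*(cos(a)^2 + 2*cos(a) + 1)/(cos(a)^2 - 2*cos(a) + 1)


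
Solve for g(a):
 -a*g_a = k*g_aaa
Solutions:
 g(a) = C1 + Integral(C2*airyai(a*(-1/k)^(1/3)) + C3*airybi(a*(-1/k)^(1/3)), a)


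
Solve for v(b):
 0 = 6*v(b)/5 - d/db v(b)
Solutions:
 v(b) = C1*exp(6*b/5)


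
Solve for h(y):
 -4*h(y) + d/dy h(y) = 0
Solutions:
 h(y) = C1*exp(4*y)


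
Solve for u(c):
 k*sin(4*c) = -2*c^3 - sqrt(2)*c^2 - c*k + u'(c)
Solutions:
 u(c) = C1 + c^4/2 + sqrt(2)*c^3/3 + c^2*k/2 - k*cos(4*c)/4


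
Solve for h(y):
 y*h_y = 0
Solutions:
 h(y) = C1


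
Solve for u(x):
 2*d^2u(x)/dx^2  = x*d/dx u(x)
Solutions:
 u(x) = C1 + C2*erfi(x/2)


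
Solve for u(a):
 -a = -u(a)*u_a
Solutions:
 u(a) = -sqrt(C1 + a^2)
 u(a) = sqrt(C1 + a^2)


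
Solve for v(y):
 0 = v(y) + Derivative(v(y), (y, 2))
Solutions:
 v(y) = C1*sin(y) + C2*cos(y)


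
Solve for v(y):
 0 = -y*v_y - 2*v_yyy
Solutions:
 v(y) = C1 + Integral(C2*airyai(-2^(2/3)*y/2) + C3*airybi(-2^(2/3)*y/2), y)


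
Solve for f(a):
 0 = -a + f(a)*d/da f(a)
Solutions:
 f(a) = -sqrt(C1 + a^2)
 f(a) = sqrt(C1 + a^2)


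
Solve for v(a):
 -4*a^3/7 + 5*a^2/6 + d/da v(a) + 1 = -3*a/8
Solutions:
 v(a) = C1 + a^4/7 - 5*a^3/18 - 3*a^2/16 - a


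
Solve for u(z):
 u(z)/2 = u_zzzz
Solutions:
 u(z) = C1*exp(-2^(3/4)*z/2) + C2*exp(2^(3/4)*z/2) + C3*sin(2^(3/4)*z/2) + C4*cos(2^(3/4)*z/2)


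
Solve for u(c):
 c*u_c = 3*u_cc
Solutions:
 u(c) = C1 + C2*erfi(sqrt(6)*c/6)


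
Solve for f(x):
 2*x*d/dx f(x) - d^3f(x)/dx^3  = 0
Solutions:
 f(x) = C1 + Integral(C2*airyai(2^(1/3)*x) + C3*airybi(2^(1/3)*x), x)


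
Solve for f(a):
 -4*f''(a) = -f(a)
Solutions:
 f(a) = C1*exp(-a/2) + C2*exp(a/2)


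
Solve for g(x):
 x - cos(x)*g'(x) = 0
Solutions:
 g(x) = C1 + Integral(x/cos(x), x)


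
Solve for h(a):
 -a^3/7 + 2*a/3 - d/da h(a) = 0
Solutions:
 h(a) = C1 - a^4/28 + a^2/3


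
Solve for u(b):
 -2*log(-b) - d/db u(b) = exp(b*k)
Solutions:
 u(b) = C1 - 2*b*log(-b) + 2*b + Piecewise((-exp(b*k)/k, Ne(k, 0)), (-b, True))


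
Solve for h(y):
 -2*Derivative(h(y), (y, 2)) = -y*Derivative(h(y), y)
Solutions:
 h(y) = C1 + C2*erfi(y/2)


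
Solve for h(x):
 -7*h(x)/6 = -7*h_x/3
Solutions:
 h(x) = C1*exp(x/2)


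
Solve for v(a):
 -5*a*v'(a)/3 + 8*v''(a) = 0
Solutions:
 v(a) = C1 + C2*erfi(sqrt(15)*a/12)


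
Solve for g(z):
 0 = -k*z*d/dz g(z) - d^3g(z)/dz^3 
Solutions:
 g(z) = C1 + Integral(C2*airyai(z*(-k)^(1/3)) + C3*airybi(z*(-k)^(1/3)), z)


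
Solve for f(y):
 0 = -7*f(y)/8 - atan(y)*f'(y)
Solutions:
 f(y) = C1*exp(-7*Integral(1/atan(y), y)/8)


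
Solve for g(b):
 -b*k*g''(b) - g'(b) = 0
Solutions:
 g(b) = C1 + b^(((re(k) - 1)*re(k) + im(k)^2)/(re(k)^2 + im(k)^2))*(C2*sin(log(b)*Abs(im(k))/(re(k)^2 + im(k)^2)) + C3*cos(log(b)*im(k)/(re(k)^2 + im(k)^2)))


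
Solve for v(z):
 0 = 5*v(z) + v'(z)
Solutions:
 v(z) = C1*exp(-5*z)


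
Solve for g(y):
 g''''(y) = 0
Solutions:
 g(y) = C1 + C2*y + C3*y^2 + C4*y^3


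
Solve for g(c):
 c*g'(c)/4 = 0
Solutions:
 g(c) = C1


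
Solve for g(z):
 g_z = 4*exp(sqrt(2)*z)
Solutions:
 g(z) = C1 + 2*sqrt(2)*exp(sqrt(2)*z)


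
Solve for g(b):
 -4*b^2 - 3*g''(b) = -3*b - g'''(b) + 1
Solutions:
 g(b) = C1 + C2*b + C3*exp(3*b) - b^4/9 + b^3/54 - 4*b^2/27


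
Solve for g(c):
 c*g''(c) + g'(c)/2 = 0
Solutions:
 g(c) = C1 + C2*sqrt(c)


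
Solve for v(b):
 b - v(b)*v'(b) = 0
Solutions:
 v(b) = -sqrt(C1 + b^2)
 v(b) = sqrt(C1 + b^2)


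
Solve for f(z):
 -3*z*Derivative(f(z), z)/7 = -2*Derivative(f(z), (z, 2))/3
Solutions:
 f(z) = C1 + C2*erfi(3*sqrt(7)*z/14)


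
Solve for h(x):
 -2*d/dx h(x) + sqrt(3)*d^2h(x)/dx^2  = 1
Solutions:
 h(x) = C1 + C2*exp(2*sqrt(3)*x/3) - x/2


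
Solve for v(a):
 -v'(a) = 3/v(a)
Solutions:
 v(a) = -sqrt(C1 - 6*a)
 v(a) = sqrt(C1 - 6*a)


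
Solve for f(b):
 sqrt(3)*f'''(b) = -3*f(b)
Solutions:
 f(b) = C3*exp(-3^(1/6)*b) + (C1*sin(3^(2/3)*b/2) + C2*cos(3^(2/3)*b/2))*exp(3^(1/6)*b/2)


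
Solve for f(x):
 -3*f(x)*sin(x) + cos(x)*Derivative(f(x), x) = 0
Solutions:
 f(x) = C1/cos(x)^3


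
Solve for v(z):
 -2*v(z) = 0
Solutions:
 v(z) = 0


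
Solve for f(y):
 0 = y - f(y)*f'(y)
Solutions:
 f(y) = -sqrt(C1 + y^2)
 f(y) = sqrt(C1 + y^2)


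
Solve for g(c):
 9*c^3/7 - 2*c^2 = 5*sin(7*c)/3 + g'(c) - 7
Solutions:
 g(c) = C1 + 9*c^4/28 - 2*c^3/3 + 7*c + 5*cos(7*c)/21


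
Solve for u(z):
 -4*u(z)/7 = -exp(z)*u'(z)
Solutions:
 u(z) = C1*exp(-4*exp(-z)/7)


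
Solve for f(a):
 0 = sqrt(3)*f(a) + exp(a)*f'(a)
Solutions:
 f(a) = C1*exp(sqrt(3)*exp(-a))


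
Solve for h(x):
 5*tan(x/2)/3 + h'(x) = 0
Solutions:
 h(x) = C1 + 10*log(cos(x/2))/3


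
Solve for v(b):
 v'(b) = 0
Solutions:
 v(b) = C1


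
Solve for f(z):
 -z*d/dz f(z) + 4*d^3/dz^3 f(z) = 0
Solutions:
 f(z) = C1 + Integral(C2*airyai(2^(1/3)*z/2) + C3*airybi(2^(1/3)*z/2), z)


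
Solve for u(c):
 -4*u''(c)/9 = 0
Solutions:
 u(c) = C1 + C2*c


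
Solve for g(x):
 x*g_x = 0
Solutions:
 g(x) = C1


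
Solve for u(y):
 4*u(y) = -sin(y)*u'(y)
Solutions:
 u(y) = C1*(cos(y)^2 + 2*cos(y) + 1)/(cos(y)^2 - 2*cos(y) + 1)


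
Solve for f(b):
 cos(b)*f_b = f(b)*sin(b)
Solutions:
 f(b) = C1/cos(b)


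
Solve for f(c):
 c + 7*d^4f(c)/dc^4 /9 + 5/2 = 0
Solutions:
 f(c) = C1 + C2*c + C3*c^2 + C4*c^3 - 3*c^5/280 - 15*c^4/112


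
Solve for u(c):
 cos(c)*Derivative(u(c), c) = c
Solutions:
 u(c) = C1 + Integral(c/cos(c), c)


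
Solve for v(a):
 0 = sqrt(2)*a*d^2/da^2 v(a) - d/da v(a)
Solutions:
 v(a) = C1 + C2*a^(sqrt(2)/2 + 1)


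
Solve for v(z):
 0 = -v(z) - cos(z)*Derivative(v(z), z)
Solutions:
 v(z) = C1*sqrt(sin(z) - 1)/sqrt(sin(z) + 1)


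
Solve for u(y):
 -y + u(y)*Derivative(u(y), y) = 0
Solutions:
 u(y) = -sqrt(C1 + y^2)
 u(y) = sqrt(C1 + y^2)


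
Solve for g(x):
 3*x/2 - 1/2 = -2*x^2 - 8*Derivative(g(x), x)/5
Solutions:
 g(x) = C1 - 5*x^3/12 - 15*x^2/32 + 5*x/16


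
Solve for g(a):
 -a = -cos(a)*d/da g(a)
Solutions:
 g(a) = C1 + Integral(a/cos(a), a)


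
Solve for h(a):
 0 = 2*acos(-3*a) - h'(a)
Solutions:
 h(a) = C1 + 2*a*acos(-3*a) + 2*sqrt(1 - 9*a^2)/3


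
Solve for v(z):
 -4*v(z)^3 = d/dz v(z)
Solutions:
 v(z) = -sqrt(2)*sqrt(-1/(C1 - 4*z))/2
 v(z) = sqrt(2)*sqrt(-1/(C1 - 4*z))/2


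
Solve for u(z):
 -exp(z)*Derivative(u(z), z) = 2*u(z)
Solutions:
 u(z) = C1*exp(2*exp(-z))


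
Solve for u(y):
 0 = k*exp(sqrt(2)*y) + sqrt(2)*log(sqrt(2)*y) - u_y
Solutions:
 u(y) = C1 + sqrt(2)*k*exp(sqrt(2)*y)/2 + sqrt(2)*y*log(y) + sqrt(2)*y*(-1 + log(2)/2)


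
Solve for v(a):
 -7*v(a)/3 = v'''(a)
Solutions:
 v(a) = C3*exp(-3^(2/3)*7^(1/3)*a/3) + (C1*sin(3^(1/6)*7^(1/3)*a/2) + C2*cos(3^(1/6)*7^(1/3)*a/2))*exp(3^(2/3)*7^(1/3)*a/6)


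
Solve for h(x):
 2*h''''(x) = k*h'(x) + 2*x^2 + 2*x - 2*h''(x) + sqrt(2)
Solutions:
 h(x) = C1 + C2*exp(x*(6^(1/3)*(-9*k + 2*sqrt(3)*sqrt(27*k^2/4 + 4))^(1/3)/12 - 2^(1/3)*3^(5/6)*I*(-9*k + 2*sqrt(3)*sqrt(27*k^2/4 + 4))^(1/3)/12 + 4/((-6^(1/3) + 2^(1/3)*3^(5/6)*I)*(-9*k + 2*sqrt(3)*sqrt(27*k^2/4 + 4))^(1/3)))) + C3*exp(x*(6^(1/3)*(-9*k + 2*sqrt(3)*sqrt(27*k^2/4 + 4))^(1/3)/12 + 2^(1/3)*3^(5/6)*I*(-9*k + 2*sqrt(3)*sqrt(27*k^2/4 + 4))^(1/3)/12 - 4/((6^(1/3) + 2^(1/3)*3^(5/6)*I)*(-9*k + 2*sqrt(3)*sqrt(27*k^2/4 + 4))^(1/3)))) + C4*exp(6^(1/3)*x*(-(-9*k + 2*sqrt(3)*sqrt(27*k^2/4 + 4))^(1/3) + 2*6^(1/3)/(-9*k + 2*sqrt(3)*sqrt(27*k^2/4 + 4))^(1/3))/6) - 2*x^3/(3*k) - x^2/k - sqrt(2)*x/k - 4*x^2/k^2 - 4*x/k^2 - 16*x/k^3


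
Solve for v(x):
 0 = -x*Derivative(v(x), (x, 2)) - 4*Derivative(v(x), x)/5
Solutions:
 v(x) = C1 + C2*x^(1/5)


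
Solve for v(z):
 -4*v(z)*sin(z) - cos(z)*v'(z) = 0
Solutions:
 v(z) = C1*cos(z)^4


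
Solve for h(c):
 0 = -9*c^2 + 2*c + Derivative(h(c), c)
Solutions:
 h(c) = C1 + 3*c^3 - c^2


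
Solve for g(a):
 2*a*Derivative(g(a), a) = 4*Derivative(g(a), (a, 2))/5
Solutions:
 g(a) = C1 + C2*erfi(sqrt(5)*a/2)


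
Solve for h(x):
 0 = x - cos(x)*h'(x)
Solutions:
 h(x) = C1 + Integral(x/cos(x), x)


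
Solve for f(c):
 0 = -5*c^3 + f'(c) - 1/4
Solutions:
 f(c) = C1 + 5*c^4/4 + c/4


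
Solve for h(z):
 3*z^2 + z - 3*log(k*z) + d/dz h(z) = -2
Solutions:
 h(z) = C1 - z^3 - z^2/2 + 3*z*log(k*z) - 5*z


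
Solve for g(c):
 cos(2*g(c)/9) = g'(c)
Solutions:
 -c - 9*log(sin(2*g(c)/9) - 1)/4 + 9*log(sin(2*g(c)/9) + 1)/4 = C1


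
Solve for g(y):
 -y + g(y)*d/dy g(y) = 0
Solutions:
 g(y) = -sqrt(C1 + y^2)
 g(y) = sqrt(C1 + y^2)


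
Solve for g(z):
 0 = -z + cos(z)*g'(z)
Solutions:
 g(z) = C1 + Integral(z/cos(z), z)


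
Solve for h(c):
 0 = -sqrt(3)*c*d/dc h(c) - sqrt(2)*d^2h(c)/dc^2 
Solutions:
 h(c) = C1 + C2*erf(6^(1/4)*c/2)


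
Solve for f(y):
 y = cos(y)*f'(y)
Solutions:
 f(y) = C1 + Integral(y/cos(y), y)


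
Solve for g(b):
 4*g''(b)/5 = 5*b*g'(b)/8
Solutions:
 g(b) = C1 + C2*erfi(5*b/8)


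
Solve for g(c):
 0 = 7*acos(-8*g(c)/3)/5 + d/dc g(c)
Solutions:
 Integral(1/acos(-8*_y/3), (_y, g(c))) = C1 - 7*c/5


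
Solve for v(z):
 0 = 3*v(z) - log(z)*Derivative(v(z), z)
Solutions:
 v(z) = C1*exp(3*li(z))


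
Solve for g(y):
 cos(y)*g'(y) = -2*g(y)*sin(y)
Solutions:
 g(y) = C1*cos(y)^2


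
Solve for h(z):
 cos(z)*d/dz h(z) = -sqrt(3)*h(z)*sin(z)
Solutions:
 h(z) = C1*cos(z)^(sqrt(3))


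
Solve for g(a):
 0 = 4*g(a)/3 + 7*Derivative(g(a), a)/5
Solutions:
 g(a) = C1*exp(-20*a/21)


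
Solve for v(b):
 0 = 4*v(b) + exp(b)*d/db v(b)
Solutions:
 v(b) = C1*exp(4*exp(-b))


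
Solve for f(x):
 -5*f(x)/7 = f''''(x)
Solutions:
 f(x) = (C1*sin(sqrt(2)*5^(1/4)*7^(3/4)*x/14) + C2*cos(sqrt(2)*5^(1/4)*7^(3/4)*x/14))*exp(-sqrt(2)*5^(1/4)*7^(3/4)*x/14) + (C3*sin(sqrt(2)*5^(1/4)*7^(3/4)*x/14) + C4*cos(sqrt(2)*5^(1/4)*7^(3/4)*x/14))*exp(sqrt(2)*5^(1/4)*7^(3/4)*x/14)


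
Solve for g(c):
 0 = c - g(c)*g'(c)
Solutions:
 g(c) = -sqrt(C1 + c^2)
 g(c) = sqrt(C1 + c^2)


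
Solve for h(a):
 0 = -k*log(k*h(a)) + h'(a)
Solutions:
 li(k*h(a))/k = C1 + a*k


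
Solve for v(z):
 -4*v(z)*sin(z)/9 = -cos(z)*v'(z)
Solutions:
 v(z) = C1/cos(z)^(4/9)


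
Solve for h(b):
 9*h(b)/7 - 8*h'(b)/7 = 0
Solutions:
 h(b) = C1*exp(9*b/8)


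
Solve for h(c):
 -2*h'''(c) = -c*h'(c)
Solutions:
 h(c) = C1 + Integral(C2*airyai(2^(2/3)*c/2) + C3*airybi(2^(2/3)*c/2), c)


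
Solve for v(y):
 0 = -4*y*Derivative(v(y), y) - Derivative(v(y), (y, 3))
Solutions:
 v(y) = C1 + Integral(C2*airyai(-2^(2/3)*y) + C3*airybi(-2^(2/3)*y), y)


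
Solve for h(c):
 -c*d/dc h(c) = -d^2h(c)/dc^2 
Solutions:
 h(c) = C1 + C2*erfi(sqrt(2)*c/2)


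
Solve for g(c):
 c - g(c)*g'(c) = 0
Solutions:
 g(c) = -sqrt(C1 + c^2)
 g(c) = sqrt(C1 + c^2)


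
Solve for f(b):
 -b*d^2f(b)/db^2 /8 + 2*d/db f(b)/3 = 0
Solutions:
 f(b) = C1 + C2*b^(19/3)


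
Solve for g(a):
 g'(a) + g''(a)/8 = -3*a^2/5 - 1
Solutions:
 g(a) = C1 + C2*exp(-8*a) - a^3/5 + 3*a^2/40 - 163*a/160


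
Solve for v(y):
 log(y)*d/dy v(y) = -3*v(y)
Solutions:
 v(y) = C1*exp(-3*li(y))


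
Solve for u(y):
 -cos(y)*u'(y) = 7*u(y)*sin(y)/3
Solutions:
 u(y) = C1*cos(y)^(7/3)


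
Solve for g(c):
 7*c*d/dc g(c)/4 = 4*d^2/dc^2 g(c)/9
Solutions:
 g(c) = C1 + C2*erfi(3*sqrt(14)*c/8)


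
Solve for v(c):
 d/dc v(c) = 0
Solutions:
 v(c) = C1


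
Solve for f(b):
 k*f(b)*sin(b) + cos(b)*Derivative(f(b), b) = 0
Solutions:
 f(b) = C1*exp(k*log(cos(b)))


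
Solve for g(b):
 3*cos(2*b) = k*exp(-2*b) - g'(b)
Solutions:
 g(b) = C1 - k*exp(-2*b)/2 - 3*sin(2*b)/2


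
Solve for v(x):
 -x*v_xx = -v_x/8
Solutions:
 v(x) = C1 + C2*x^(9/8)


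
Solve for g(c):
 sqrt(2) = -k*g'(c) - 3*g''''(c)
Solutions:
 g(c) = C1 + C2*exp(3^(2/3)*c*(-k)^(1/3)/3) + C3*exp(c*(-k)^(1/3)*(-3^(2/3) + 3*3^(1/6)*I)/6) + C4*exp(-c*(-k)^(1/3)*(3^(2/3) + 3*3^(1/6)*I)/6) - sqrt(2)*c/k


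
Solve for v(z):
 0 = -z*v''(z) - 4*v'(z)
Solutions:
 v(z) = C1 + C2/z^3


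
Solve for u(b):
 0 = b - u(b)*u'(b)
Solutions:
 u(b) = -sqrt(C1 + b^2)
 u(b) = sqrt(C1 + b^2)


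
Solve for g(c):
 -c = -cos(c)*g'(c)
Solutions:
 g(c) = C1 + Integral(c/cos(c), c)


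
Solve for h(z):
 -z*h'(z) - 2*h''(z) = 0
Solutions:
 h(z) = C1 + C2*erf(z/2)


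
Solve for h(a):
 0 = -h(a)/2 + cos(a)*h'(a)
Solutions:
 h(a) = C1*(sin(a) + 1)^(1/4)/(sin(a) - 1)^(1/4)


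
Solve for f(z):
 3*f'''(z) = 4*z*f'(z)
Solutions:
 f(z) = C1 + Integral(C2*airyai(6^(2/3)*z/3) + C3*airybi(6^(2/3)*z/3), z)


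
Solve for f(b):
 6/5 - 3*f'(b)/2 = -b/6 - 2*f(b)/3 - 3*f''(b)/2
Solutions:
 f(b) = -b/4 + (C1*sin(sqrt(7)*b/6) + C2*cos(sqrt(7)*b/6))*exp(b/2) - 189/80


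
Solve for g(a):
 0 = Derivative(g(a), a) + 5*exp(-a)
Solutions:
 g(a) = C1 + 5*exp(-a)


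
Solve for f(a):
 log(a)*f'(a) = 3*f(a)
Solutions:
 f(a) = C1*exp(3*li(a))


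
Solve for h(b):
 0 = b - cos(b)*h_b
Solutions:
 h(b) = C1 + Integral(b/cos(b), b)


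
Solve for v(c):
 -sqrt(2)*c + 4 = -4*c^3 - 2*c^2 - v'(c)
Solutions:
 v(c) = C1 - c^4 - 2*c^3/3 + sqrt(2)*c^2/2 - 4*c


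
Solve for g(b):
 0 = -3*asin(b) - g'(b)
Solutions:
 g(b) = C1 - 3*b*asin(b) - 3*sqrt(1 - b^2)


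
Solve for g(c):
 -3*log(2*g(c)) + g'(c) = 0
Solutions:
 -Integral(1/(log(_y) + log(2)), (_y, g(c)))/3 = C1 - c


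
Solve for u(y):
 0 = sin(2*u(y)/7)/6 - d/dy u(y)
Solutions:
 -y/6 + 7*log(cos(2*u(y)/7) - 1)/4 - 7*log(cos(2*u(y)/7) + 1)/4 = C1


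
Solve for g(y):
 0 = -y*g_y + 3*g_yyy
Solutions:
 g(y) = C1 + Integral(C2*airyai(3^(2/3)*y/3) + C3*airybi(3^(2/3)*y/3), y)


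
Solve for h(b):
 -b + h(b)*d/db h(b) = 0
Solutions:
 h(b) = -sqrt(C1 + b^2)
 h(b) = sqrt(C1 + b^2)


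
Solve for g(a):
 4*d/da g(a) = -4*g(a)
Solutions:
 g(a) = C1*exp(-a)


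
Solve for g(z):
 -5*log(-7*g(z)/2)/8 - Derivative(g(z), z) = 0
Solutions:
 8*Integral(1/(log(-_y) - log(2) + log(7)), (_y, g(z)))/5 = C1 - z


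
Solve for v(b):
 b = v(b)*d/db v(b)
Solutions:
 v(b) = -sqrt(C1 + b^2)
 v(b) = sqrt(C1 + b^2)


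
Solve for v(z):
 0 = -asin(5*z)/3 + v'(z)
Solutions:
 v(z) = C1 + z*asin(5*z)/3 + sqrt(1 - 25*z^2)/15


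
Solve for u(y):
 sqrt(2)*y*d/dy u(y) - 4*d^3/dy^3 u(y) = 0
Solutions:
 u(y) = C1 + Integral(C2*airyai(sqrt(2)*y/2) + C3*airybi(sqrt(2)*y/2), y)


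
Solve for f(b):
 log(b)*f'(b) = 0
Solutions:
 f(b) = C1


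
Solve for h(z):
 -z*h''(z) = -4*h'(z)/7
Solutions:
 h(z) = C1 + C2*z^(11/7)


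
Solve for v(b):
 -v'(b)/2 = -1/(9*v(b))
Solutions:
 v(b) = -sqrt(C1 + 4*b)/3
 v(b) = sqrt(C1 + 4*b)/3


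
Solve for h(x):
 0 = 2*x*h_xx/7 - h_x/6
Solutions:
 h(x) = C1 + C2*x^(19/12)


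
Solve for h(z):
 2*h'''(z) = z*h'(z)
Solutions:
 h(z) = C1 + Integral(C2*airyai(2^(2/3)*z/2) + C3*airybi(2^(2/3)*z/2), z)


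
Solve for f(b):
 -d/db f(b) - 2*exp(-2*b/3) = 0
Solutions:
 f(b) = C1 + 3*exp(-2*b/3)


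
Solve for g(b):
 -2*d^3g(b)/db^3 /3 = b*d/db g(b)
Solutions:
 g(b) = C1 + Integral(C2*airyai(-2^(2/3)*3^(1/3)*b/2) + C3*airybi(-2^(2/3)*3^(1/3)*b/2), b)


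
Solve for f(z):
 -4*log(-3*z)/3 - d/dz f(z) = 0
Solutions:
 f(z) = C1 - 4*z*log(-z)/3 + 4*z*(1 - log(3))/3


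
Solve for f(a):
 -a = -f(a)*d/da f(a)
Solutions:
 f(a) = -sqrt(C1 + a^2)
 f(a) = sqrt(C1 + a^2)


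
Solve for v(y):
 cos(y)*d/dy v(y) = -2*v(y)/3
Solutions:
 v(y) = C1*(sin(y) - 1)^(1/3)/(sin(y) + 1)^(1/3)


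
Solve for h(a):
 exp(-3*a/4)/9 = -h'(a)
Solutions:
 h(a) = C1 + 4*exp(-3*a/4)/27


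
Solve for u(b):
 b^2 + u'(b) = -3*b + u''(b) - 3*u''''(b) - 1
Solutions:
 u(b) = C1 + C2*exp(2^(1/3)*b*(2/(sqrt(77) + 9)^(1/3) + 2^(1/3)*(sqrt(77) + 9)^(1/3))/12)*sin(2^(1/3)*sqrt(3)*b*(-2^(1/3)*(sqrt(77) + 9)^(1/3) + 2/(sqrt(77) + 9)^(1/3))/12) + C3*exp(2^(1/3)*b*(2/(sqrt(77) + 9)^(1/3) + 2^(1/3)*(sqrt(77) + 9)^(1/3))/12)*cos(2^(1/3)*sqrt(3)*b*(-2^(1/3)*(sqrt(77) + 9)^(1/3) + 2/(sqrt(77) + 9)^(1/3))/12) + C4*exp(-2^(1/3)*b*(2/(sqrt(77) + 9)^(1/3) + 2^(1/3)*(sqrt(77) + 9)^(1/3))/6) - b^3/3 - 5*b^2/2 - 6*b


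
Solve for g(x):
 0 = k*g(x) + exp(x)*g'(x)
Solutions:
 g(x) = C1*exp(k*exp(-x))


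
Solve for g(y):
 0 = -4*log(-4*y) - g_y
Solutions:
 g(y) = C1 - 4*y*log(-y) + 4*y*(1 - 2*log(2))


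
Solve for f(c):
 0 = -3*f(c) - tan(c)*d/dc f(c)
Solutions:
 f(c) = C1/sin(c)^3


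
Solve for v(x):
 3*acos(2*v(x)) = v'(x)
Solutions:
 Integral(1/acos(2*_y), (_y, v(x))) = C1 + 3*x


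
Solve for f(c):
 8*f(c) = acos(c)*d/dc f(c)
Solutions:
 f(c) = C1*exp(8*Integral(1/acos(c), c))


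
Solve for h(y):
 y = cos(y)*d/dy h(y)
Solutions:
 h(y) = C1 + Integral(y/cos(y), y)


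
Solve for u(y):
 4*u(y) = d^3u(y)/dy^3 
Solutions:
 u(y) = C3*exp(2^(2/3)*y) + (C1*sin(2^(2/3)*sqrt(3)*y/2) + C2*cos(2^(2/3)*sqrt(3)*y/2))*exp(-2^(2/3)*y/2)


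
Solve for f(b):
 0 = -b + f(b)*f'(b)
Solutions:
 f(b) = -sqrt(C1 + b^2)
 f(b) = sqrt(C1 + b^2)


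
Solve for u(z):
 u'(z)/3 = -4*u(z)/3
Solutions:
 u(z) = C1*exp(-4*z)


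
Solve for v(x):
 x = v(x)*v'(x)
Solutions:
 v(x) = -sqrt(C1 + x^2)
 v(x) = sqrt(C1 + x^2)


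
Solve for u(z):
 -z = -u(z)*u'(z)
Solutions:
 u(z) = -sqrt(C1 + z^2)
 u(z) = sqrt(C1 + z^2)


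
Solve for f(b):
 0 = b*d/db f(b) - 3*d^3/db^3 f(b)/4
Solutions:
 f(b) = C1 + Integral(C2*airyai(6^(2/3)*b/3) + C3*airybi(6^(2/3)*b/3), b)


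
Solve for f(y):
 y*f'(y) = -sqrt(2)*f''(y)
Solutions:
 f(y) = C1 + C2*erf(2^(1/4)*y/2)


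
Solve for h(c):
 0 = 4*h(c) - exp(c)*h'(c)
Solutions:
 h(c) = C1*exp(-4*exp(-c))


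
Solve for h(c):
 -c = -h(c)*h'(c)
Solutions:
 h(c) = -sqrt(C1 + c^2)
 h(c) = sqrt(C1 + c^2)


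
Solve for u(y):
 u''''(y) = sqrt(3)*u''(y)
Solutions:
 u(y) = C1 + C2*y + C3*exp(-3^(1/4)*y) + C4*exp(3^(1/4)*y)


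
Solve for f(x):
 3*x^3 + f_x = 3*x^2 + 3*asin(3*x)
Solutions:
 f(x) = C1 - 3*x^4/4 + x^3 + 3*x*asin(3*x) + sqrt(1 - 9*x^2)


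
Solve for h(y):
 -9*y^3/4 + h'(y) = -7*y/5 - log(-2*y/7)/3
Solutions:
 h(y) = C1 + 9*y^4/16 - 7*y^2/10 - y*log(-y)/3 + y*(-log(2) + 1 + log(7))/3


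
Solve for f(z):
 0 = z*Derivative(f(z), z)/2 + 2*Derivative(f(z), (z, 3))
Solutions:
 f(z) = C1 + Integral(C2*airyai(-2^(1/3)*z/2) + C3*airybi(-2^(1/3)*z/2), z)


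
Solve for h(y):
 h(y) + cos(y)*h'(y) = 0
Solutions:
 h(y) = C1*sqrt(sin(y) - 1)/sqrt(sin(y) + 1)


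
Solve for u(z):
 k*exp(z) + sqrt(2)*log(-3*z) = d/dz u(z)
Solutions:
 u(z) = C1 + k*exp(z) + sqrt(2)*z*log(-z) + sqrt(2)*z*(-1 + log(3))


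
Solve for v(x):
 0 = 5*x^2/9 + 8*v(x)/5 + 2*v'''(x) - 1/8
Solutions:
 v(x) = C3*exp(-10^(2/3)*x/5) - 25*x^2/72 + (C1*sin(10^(2/3)*sqrt(3)*x/10) + C2*cos(10^(2/3)*sqrt(3)*x/10))*exp(10^(2/3)*x/10) + 5/64


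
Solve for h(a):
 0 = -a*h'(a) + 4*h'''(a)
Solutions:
 h(a) = C1 + Integral(C2*airyai(2^(1/3)*a/2) + C3*airybi(2^(1/3)*a/2), a)


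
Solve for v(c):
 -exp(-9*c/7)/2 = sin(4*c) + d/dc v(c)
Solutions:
 v(c) = C1 + cos(4*c)/4 + 7*exp(-9*c/7)/18


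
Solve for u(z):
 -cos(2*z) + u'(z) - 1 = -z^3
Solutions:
 u(z) = C1 - z^4/4 + z + sin(2*z)/2


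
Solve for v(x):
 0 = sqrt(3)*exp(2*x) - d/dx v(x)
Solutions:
 v(x) = C1 + sqrt(3)*exp(2*x)/2


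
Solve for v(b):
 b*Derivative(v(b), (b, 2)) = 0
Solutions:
 v(b) = C1 + C2*b


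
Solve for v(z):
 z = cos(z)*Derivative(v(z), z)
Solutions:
 v(z) = C1 + Integral(z/cos(z), z)


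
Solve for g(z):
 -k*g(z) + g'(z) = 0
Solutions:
 g(z) = C1*exp(k*z)


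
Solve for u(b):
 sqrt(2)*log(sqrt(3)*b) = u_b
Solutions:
 u(b) = C1 + sqrt(2)*b*log(b) - sqrt(2)*b + sqrt(2)*b*log(3)/2


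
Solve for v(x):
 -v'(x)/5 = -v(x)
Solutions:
 v(x) = C1*exp(5*x)


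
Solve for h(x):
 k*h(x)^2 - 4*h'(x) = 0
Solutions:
 h(x) = -4/(C1 + k*x)


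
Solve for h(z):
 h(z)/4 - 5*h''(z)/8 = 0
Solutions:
 h(z) = C1*exp(-sqrt(10)*z/5) + C2*exp(sqrt(10)*z/5)


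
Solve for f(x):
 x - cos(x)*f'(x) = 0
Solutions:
 f(x) = C1 + Integral(x/cos(x), x)


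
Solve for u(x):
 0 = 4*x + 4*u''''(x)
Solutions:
 u(x) = C1 + C2*x + C3*x^2 + C4*x^3 - x^5/120


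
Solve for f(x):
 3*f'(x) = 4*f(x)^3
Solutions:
 f(x) = -sqrt(6)*sqrt(-1/(C1 + 4*x))/2
 f(x) = sqrt(6)*sqrt(-1/(C1 + 4*x))/2


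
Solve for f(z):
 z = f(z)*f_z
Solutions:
 f(z) = -sqrt(C1 + z^2)
 f(z) = sqrt(C1 + z^2)


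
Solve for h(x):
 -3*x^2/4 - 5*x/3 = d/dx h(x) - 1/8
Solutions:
 h(x) = C1 - x^3/4 - 5*x^2/6 + x/8


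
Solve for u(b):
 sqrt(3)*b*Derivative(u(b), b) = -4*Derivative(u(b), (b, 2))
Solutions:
 u(b) = C1 + C2*erf(sqrt(2)*3^(1/4)*b/4)


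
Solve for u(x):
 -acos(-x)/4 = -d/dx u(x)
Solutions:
 u(x) = C1 + x*acos(-x)/4 + sqrt(1 - x^2)/4


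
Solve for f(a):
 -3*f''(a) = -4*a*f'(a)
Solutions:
 f(a) = C1 + C2*erfi(sqrt(6)*a/3)


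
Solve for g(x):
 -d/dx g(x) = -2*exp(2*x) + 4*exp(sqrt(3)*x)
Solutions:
 g(x) = C1 + exp(2*x) - 4*sqrt(3)*exp(sqrt(3)*x)/3


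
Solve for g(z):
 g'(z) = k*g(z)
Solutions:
 g(z) = C1*exp(k*z)


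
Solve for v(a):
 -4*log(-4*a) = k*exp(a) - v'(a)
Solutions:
 v(a) = C1 + 4*a*log(-a) + 4*a*(-1 + 2*log(2)) + k*exp(a)


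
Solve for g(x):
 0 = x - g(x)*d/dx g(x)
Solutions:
 g(x) = -sqrt(C1 + x^2)
 g(x) = sqrt(C1 + x^2)


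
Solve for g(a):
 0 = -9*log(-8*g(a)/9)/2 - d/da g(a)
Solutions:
 2*Integral(1/(log(-_y) - 2*log(3) + 3*log(2)), (_y, g(a)))/9 = C1 - a


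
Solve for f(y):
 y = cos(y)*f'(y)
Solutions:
 f(y) = C1 + Integral(y/cos(y), y)


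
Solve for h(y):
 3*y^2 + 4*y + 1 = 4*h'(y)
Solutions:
 h(y) = C1 + y^3/4 + y^2/2 + y/4


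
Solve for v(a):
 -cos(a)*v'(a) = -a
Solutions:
 v(a) = C1 + Integral(a/cos(a), a)


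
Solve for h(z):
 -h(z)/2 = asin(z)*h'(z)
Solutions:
 h(z) = C1*exp(-Integral(1/asin(z), z)/2)


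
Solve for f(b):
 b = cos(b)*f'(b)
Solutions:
 f(b) = C1 + Integral(b/cos(b), b)


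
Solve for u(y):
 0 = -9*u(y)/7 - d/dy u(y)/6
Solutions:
 u(y) = C1*exp(-54*y/7)


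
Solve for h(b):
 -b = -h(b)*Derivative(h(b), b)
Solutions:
 h(b) = -sqrt(C1 + b^2)
 h(b) = sqrt(C1 + b^2)


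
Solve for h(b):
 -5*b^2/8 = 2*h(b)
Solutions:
 h(b) = -5*b^2/16


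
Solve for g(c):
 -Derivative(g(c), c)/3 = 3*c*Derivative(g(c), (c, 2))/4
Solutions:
 g(c) = C1 + C2*c^(5/9)


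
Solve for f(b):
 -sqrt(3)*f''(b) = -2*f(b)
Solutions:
 f(b) = C1*exp(-sqrt(2)*3^(3/4)*b/3) + C2*exp(sqrt(2)*3^(3/4)*b/3)


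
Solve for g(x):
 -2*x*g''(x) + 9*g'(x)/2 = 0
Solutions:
 g(x) = C1 + C2*x^(13/4)


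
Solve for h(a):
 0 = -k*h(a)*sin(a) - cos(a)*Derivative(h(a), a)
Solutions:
 h(a) = C1*exp(k*log(cos(a)))


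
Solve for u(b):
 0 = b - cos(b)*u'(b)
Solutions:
 u(b) = C1 + Integral(b/cos(b), b)


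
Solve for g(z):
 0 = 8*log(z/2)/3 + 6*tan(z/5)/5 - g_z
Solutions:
 g(z) = C1 + 8*z*log(z)/3 - 8*z/3 - 8*z*log(2)/3 - 6*log(cos(z/5))


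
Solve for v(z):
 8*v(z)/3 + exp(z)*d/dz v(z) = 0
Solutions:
 v(z) = C1*exp(8*exp(-z)/3)


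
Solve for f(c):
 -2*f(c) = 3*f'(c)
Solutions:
 f(c) = C1*exp(-2*c/3)


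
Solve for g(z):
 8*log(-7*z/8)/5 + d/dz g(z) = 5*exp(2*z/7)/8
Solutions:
 g(z) = C1 - 8*z*log(-z)/5 + 8*z*(-log(7) + 1 + 3*log(2))/5 + 35*exp(2*z/7)/16


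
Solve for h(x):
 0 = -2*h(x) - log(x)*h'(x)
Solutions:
 h(x) = C1*exp(-2*li(x))


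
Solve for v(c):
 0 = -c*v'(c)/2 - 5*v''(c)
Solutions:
 v(c) = C1 + C2*erf(sqrt(5)*c/10)


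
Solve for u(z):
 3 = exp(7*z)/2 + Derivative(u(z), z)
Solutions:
 u(z) = C1 + 3*z - exp(7*z)/14


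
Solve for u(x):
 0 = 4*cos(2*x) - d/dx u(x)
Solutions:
 u(x) = C1 + 2*sin(2*x)


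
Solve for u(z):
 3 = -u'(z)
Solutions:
 u(z) = C1 - 3*z


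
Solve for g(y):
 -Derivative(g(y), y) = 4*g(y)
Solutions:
 g(y) = C1*exp(-4*y)


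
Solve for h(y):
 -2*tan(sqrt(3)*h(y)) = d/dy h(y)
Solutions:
 h(y) = sqrt(3)*(pi - asin(C1*exp(-2*sqrt(3)*y)))/3
 h(y) = sqrt(3)*asin(C1*exp(-2*sqrt(3)*y))/3


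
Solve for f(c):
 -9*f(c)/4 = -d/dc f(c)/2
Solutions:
 f(c) = C1*exp(9*c/2)


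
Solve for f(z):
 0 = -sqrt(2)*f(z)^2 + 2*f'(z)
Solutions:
 f(z) = -2/(C1 + sqrt(2)*z)


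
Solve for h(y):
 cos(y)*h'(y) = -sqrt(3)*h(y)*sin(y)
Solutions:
 h(y) = C1*cos(y)^(sqrt(3))


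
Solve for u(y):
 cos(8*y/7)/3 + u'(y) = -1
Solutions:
 u(y) = C1 - y - 7*sin(8*y/7)/24


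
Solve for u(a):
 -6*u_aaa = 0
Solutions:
 u(a) = C1 + C2*a + C3*a^2


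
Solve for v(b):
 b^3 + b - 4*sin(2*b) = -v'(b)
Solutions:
 v(b) = C1 - b^4/4 - b^2/2 - 2*cos(2*b)


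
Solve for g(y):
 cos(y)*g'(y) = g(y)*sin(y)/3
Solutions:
 g(y) = C1/cos(y)^(1/3)


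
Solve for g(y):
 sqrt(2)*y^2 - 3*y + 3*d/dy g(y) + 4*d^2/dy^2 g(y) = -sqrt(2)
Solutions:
 g(y) = C1 + C2*exp(-3*y/4) - sqrt(2)*y^3/9 + y^2/2 + 4*sqrt(2)*y^2/9 - 41*sqrt(2)*y/27 - 4*y/3


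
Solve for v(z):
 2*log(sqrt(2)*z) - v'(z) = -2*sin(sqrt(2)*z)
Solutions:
 v(z) = C1 + 2*z*log(z) - 2*z + z*log(2) - sqrt(2)*cos(sqrt(2)*z)


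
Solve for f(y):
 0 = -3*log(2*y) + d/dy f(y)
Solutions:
 f(y) = C1 + 3*y*log(y) - 3*y + y*log(8)


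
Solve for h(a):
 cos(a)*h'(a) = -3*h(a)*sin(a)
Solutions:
 h(a) = C1*cos(a)^3


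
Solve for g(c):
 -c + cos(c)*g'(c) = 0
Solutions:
 g(c) = C1 + Integral(c/cos(c), c)


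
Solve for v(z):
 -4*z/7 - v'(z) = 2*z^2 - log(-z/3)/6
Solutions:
 v(z) = C1 - 2*z^3/3 - 2*z^2/7 + z*log(-z)/6 + z*(-log(3) - 1)/6


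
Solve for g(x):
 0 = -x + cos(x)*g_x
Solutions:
 g(x) = C1 + Integral(x/cos(x), x)


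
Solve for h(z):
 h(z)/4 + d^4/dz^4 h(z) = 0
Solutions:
 h(z) = (C1*sin(z/2) + C2*cos(z/2))*exp(-z/2) + (C3*sin(z/2) + C4*cos(z/2))*exp(z/2)


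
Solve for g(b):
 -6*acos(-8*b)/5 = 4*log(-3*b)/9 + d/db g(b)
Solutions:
 g(b) = C1 - 4*b*log(-b)/9 - 6*b*acos(-8*b)/5 - 4*b*log(3)/9 + 4*b/9 - 3*sqrt(1 - 64*b^2)/20


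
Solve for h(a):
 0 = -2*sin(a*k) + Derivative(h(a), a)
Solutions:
 h(a) = C1 - 2*cos(a*k)/k


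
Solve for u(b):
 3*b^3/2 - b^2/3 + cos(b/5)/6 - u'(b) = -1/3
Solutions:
 u(b) = C1 + 3*b^4/8 - b^3/9 + b/3 + 5*sin(b/5)/6


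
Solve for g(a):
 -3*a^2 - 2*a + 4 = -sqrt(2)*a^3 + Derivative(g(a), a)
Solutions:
 g(a) = C1 + sqrt(2)*a^4/4 - a^3 - a^2 + 4*a


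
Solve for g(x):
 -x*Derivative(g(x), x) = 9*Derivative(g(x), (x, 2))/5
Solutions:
 g(x) = C1 + C2*erf(sqrt(10)*x/6)


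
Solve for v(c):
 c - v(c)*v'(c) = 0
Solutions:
 v(c) = -sqrt(C1 + c^2)
 v(c) = sqrt(C1 + c^2)


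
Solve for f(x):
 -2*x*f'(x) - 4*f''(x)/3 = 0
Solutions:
 f(x) = C1 + C2*erf(sqrt(3)*x/2)


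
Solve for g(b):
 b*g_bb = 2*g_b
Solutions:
 g(b) = C1 + C2*b^3


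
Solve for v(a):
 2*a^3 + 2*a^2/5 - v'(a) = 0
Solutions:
 v(a) = C1 + a^4/2 + 2*a^3/15


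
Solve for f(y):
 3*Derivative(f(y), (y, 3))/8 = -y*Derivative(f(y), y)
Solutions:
 f(y) = C1 + Integral(C2*airyai(-2*3^(2/3)*y/3) + C3*airybi(-2*3^(2/3)*y/3), y)


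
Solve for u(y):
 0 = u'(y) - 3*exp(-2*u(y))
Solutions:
 u(y) = log(-sqrt(C1 + 6*y))
 u(y) = log(C1 + 6*y)/2


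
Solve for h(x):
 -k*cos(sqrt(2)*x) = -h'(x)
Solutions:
 h(x) = C1 + sqrt(2)*k*sin(sqrt(2)*x)/2


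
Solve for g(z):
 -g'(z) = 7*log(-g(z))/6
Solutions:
 -li(-g(z)) = C1 - 7*z/6


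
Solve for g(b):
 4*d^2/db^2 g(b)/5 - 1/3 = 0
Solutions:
 g(b) = C1 + C2*b + 5*b^2/24


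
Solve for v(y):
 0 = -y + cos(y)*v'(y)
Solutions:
 v(y) = C1 + Integral(y/cos(y), y)


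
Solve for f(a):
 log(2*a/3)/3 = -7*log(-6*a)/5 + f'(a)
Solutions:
 f(a) = C1 + 26*a*log(a)/15 + a*(-26/15 + log(6144)/15 + log(6) + 7*I*pi/5)


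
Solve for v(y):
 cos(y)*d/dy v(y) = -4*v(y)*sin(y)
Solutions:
 v(y) = C1*cos(y)^4


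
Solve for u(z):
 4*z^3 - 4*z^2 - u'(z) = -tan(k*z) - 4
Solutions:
 u(z) = C1 + z^4 - 4*z^3/3 + 4*z + Piecewise((-log(cos(k*z))/k, Ne(k, 0)), (0, True))


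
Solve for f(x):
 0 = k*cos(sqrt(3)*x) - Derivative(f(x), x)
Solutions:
 f(x) = C1 + sqrt(3)*k*sin(sqrt(3)*x)/3


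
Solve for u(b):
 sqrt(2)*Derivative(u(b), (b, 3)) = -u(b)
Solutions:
 u(b) = C3*exp(-2^(5/6)*b/2) + (C1*sin(2^(5/6)*sqrt(3)*b/4) + C2*cos(2^(5/6)*sqrt(3)*b/4))*exp(2^(5/6)*b/4)


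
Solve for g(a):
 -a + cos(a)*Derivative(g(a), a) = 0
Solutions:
 g(a) = C1 + Integral(a/cos(a), a)


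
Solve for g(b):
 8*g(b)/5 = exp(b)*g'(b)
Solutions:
 g(b) = C1*exp(-8*exp(-b)/5)


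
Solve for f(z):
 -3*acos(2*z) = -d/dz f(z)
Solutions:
 f(z) = C1 + 3*z*acos(2*z) - 3*sqrt(1 - 4*z^2)/2


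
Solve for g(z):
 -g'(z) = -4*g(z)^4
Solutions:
 g(z) = (-1/(C1 + 12*z))^(1/3)
 g(z) = (-1/(C1 + 4*z))^(1/3)*(-3^(2/3) - 3*3^(1/6)*I)/6
 g(z) = (-1/(C1 + 4*z))^(1/3)*(-3^(2/3) + 3*3^(1/6)*I)/6


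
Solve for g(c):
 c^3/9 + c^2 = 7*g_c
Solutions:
 g(c) = C1 + c^4/252 + c^3/21


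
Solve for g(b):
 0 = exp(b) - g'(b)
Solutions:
 g(b) = C1 + exp(b)


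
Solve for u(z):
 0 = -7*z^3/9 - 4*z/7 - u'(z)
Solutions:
 u(z) = C1 - 7*z^4/36 - 2*z^2/7


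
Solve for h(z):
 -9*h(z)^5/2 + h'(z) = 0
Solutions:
 h(z) = -(-1/(C1 + 18*z))^(1/4)
 h(z) = (-1/(C1 + 18*z))^(1/4)
 h(z) = -I*(-1/(C1 + 18*z))^(1/4)
 h(z) = I*(-1/(C1 + 18*z))^(1/4)


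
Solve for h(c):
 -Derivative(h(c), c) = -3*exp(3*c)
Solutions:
 h(c) = C1 + exp(3*c)


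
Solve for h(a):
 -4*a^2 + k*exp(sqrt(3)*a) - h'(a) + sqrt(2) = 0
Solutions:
 h(a) = C1 - 4*a^3/3 + sqrt(2)*a + sqrt(3)*k*exp(sqrt(3)*a)/3


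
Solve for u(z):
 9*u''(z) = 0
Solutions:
 u(z) = C1 + C2*z


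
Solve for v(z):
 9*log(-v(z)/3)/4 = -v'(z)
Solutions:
 4*Integral(1/(log(-_y) - log(3)), (_y, v(z)))/9 = C1 - z


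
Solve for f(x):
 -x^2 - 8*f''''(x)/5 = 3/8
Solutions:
 f(x) = C1 + C2*x + C3*x^2 + C4*x^3 - x^6/576 - 5*x^4/512


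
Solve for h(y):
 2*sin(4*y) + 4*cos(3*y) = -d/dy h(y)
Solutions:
 h(y) = C1 - 4*sin(3*y)/3 + cos(4*y)/2


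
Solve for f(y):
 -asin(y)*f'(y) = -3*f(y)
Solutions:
 f(y) = C1*exp(3*Integral(1/asin(y), y))


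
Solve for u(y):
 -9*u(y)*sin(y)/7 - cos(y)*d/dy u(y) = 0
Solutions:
 u(y) = C1*cos(y)^(9/7)


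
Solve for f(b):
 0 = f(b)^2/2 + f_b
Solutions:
 f(b) = 2/(C1 + b)


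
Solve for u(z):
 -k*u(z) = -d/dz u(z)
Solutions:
 u(z) = C1*exp(k*z)


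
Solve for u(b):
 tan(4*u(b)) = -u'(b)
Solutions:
 u(b) = -asin(C1*exp(-4*b))/4 + pi/4
 u(b) = asin(C1*exp(-4*b))/4


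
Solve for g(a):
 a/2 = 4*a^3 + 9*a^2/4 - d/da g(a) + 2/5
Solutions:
 g(a) = C1 + a^4 + 3*a^3/4 - a^2/4 + 2*a/5


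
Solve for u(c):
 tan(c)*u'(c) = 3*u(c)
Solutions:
 u(c) = C1*sin(c)^3


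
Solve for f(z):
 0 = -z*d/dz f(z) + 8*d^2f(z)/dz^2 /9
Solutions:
 f(z) = C1 + C2*erfi(3*z/4)


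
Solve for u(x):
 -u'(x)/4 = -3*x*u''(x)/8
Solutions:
 u(x) = C1 + C2*x^(5/3)


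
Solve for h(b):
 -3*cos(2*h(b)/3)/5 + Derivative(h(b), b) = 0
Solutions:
 -3*b/5 - 3*log(sin(2*h(b)/3) - 1)/4 + 3*log(sin(2*h(b)/3) + 1)/4 = C1


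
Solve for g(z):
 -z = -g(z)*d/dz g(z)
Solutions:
 g(z) = -sqrt(C1 + z^2)
 g(z) = sqrt(C1 + z^2)


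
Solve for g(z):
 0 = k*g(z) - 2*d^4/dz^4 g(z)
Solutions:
 g(z) = C1*exp(-2^(3/4)*k^(1/4)*z/2) + C2*exp(2^(3/4)*k^(1/4)*z/2) + C3*exp(-2^(3/4)*I*k^(1/4)*z/2) + C4*exp(2^(3/4)*I*k^(1/4)*z/2)


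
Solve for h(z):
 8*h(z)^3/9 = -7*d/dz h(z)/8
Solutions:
 h(z) = -3*sqrt(14)*sqrt(-1/(C1 - 64*z))/2
 h(z) = 3*sqrt(14)*sqrt(-1/(C1 - 64*z))/2


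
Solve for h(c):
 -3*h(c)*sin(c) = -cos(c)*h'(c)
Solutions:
 h(c) = C1/cos(c)^3


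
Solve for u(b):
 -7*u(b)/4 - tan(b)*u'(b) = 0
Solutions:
 u(b) = C1/sin(b)^(7/4)


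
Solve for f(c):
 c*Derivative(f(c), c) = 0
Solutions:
 f(c) = C1


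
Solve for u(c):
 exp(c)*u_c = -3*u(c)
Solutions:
 u(c) = C1*exp(3*exp(-c))


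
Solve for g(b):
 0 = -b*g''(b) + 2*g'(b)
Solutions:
 g(b) = C1 + C2*b^3


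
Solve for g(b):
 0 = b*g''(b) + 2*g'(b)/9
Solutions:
 g(b) = C1 + C2*b^(7/9)


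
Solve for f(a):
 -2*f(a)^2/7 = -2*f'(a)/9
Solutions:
 f(a) = -7/(C1 + 9*a)


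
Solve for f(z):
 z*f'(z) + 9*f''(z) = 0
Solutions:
 f(z) = C1 + C2*erf(sqrt(2)*z/6)


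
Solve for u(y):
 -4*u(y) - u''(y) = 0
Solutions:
 u(y) = C1*sin(2*y) + C2*cos(2*y)


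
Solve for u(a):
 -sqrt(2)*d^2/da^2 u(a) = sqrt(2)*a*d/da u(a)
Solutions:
 u(a) = C1 + C2*erf(sqrt(2)*a/2)


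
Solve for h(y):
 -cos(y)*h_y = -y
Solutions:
 h(y) = C1 + Integral(y/cos(y), y)


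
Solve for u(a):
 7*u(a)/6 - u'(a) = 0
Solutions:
 u(a) = C1*exp(7*a/6)


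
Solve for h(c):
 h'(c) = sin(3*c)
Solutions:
 h(c) = C1 - cos(3*c)/3


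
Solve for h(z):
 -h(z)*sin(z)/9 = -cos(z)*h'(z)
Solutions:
 h(z) = C1/cos(z)^(1/9)


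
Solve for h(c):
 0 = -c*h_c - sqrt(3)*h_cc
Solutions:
 h(c) = C1 + C2*erf(sqrt(2)*3^(3/4)*c/6)


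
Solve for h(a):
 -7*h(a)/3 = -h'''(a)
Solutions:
 h(a) = C3*exp(3^(2/3)*7^(1/3)*a/3) + (C1*sin(3^(1/6)*7^(1/3)*a/2) + C2*cos(3^(1/6)*7^(1/3)*a/2))*exp(-3^(2/3)*7^(1/3)*a/6)


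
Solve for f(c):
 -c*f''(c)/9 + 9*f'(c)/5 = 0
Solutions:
 f(c) = C1 + C2*c^(86/5)


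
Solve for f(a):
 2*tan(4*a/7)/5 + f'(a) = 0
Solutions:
 f(a) = C1 + 7*log(cos(4*a/7))/10


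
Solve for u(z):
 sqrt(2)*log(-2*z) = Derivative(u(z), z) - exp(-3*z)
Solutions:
 u(z) = C1 + sqrt(2)*z*log(-z) + sqrt(2)*z*(-1 + log(2)) - exp(-3*z)/3


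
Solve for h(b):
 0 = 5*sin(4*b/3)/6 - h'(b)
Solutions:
 h(b) = C1 - 5*cos(4*b/3)/8


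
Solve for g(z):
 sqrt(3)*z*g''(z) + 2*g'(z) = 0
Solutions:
 g(z) = C1 + C2*z^(1 - 2*sqrt(3)/3)


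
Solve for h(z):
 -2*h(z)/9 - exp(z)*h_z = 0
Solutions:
 h(z) = C1*exp(2*exp(-z)/9)


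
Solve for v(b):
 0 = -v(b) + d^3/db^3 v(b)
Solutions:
 v(b) = C3*exp(b) + (C1*sin(sqrt(3)*b/2) + C2*cos(sqrt(3)*b/2))*exp(-b/2)


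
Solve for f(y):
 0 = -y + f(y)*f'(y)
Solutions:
 f(y) = -sqrt(C1 + y^2)
 f(y) = sqrt(C1 + y^2)


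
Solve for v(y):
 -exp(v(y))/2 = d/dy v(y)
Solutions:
 v(y) = log(1/(C1 + y)) + log(2)


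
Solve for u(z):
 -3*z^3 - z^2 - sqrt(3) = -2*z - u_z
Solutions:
 u(z) = C1 + 3*z^4/4 + z^3/3 - z^2 + sqrt(3)*z


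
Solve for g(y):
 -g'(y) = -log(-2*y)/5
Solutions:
 g(y) = C1 + y*log(-y)/5 + y*(-1 + log(2))/5


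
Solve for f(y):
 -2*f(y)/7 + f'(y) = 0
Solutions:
 f(y) = C1*exp(2*y/7)


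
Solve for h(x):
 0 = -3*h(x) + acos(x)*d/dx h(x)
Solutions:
 h(x) = C1*exp(3*Integral(1/acos(x), x))


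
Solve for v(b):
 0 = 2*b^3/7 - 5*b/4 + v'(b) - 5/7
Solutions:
 v(b) = C1 - b^4/14 + 5*b^2/8 + 5*b/7


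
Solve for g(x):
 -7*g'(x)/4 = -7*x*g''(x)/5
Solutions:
 g(x) = C1 + C2*x^(9/4)


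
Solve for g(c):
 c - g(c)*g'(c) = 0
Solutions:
 g(c) = -sqrt(C1 + c^2)
 g(c) = sqrt(C1 + c^2)


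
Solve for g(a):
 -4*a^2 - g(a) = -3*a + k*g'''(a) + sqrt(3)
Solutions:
 g(a) = C1*exp(a*(-1/k)^(1/3)) + C2*exp(a*(-1/k)^(1/3)*(-1 + sqrt(3)*I)/2) + C3*exp(-a*(-1/k)^(1/3)*(1 + sqrt(3)*I)/2) - 4*a^2 + 3*a - sqrt(3)


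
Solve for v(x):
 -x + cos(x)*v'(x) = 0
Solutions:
 v(x) = C1 + Integral(x/cos(x), x)


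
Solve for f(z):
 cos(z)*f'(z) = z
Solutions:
 f(z) = C1 + Integral(z/cos(z), z)


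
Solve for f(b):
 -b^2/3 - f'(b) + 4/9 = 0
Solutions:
 f(b) = C1 - b^3/9 + 4*b/9


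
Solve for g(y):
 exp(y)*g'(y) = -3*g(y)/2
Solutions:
 g(y) = C1*exp(3*exp(-y)/2)


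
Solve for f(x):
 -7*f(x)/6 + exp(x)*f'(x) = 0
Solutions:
 f(x) = C1*exp(-7*exp(-x)/6)


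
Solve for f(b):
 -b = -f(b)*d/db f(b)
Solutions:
 f(b) = -sqrt(C1 + b^2)
 f(b) = sqrt(C1 + b^2)


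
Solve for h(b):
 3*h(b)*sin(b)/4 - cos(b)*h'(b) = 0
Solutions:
 h(b) = C1/cos(b)^(3/4)


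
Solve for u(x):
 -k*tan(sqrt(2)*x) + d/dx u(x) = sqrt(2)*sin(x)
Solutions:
 u(x) = C1 - sqrt(2)*k*log(cos(sqrt(2)*x))/2 - sqrt(2)*cos(x)


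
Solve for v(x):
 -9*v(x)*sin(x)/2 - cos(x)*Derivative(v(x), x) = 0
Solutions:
 v(x) = C1*cos(x)^(9/2)


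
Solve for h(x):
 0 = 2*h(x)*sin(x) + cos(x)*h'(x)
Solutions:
 h(x) = C1*cos(x)^2


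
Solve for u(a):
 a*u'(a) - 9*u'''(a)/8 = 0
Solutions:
 u(a) = C1 + Integral(C2*airyai(2*3^(1/3)*a/3) + C3*airybi(2*3^(1/3)*a/3), a)


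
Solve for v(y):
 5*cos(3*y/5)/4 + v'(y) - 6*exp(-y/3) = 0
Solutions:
 v(y) = C1 - 25*sin(3*y/5)/12 - 18*exp(-y/3)


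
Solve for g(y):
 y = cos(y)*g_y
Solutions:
 g(y) = C1 + Integral(y/cos(y), y)


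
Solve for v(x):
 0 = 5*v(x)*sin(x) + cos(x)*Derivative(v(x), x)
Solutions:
 v(x) = C1*cos(x)^5


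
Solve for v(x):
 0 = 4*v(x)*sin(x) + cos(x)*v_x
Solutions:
 v(x) = C1*cos(x)^4


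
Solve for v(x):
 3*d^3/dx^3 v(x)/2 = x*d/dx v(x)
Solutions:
 v(x) = C1 + Integral(C2*airyai(2^(1/3)*3^(2/3)*x/3) + C3*airybi(2^(1/3)*3^(2/3)*x/3), x)


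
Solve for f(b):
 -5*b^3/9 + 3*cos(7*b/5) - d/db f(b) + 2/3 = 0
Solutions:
 f(b) = C1 - 5*b^4/36 + 2*b/3 + 15*sin(7*b/5)/7


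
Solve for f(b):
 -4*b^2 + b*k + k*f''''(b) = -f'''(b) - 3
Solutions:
 f(b) = C1 + C2*b + C3*b^2 + C4*exp(-b/k) + b^5/15 - 3*b^4*k/8 + b^3*(3*k^2 - 1)/2
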